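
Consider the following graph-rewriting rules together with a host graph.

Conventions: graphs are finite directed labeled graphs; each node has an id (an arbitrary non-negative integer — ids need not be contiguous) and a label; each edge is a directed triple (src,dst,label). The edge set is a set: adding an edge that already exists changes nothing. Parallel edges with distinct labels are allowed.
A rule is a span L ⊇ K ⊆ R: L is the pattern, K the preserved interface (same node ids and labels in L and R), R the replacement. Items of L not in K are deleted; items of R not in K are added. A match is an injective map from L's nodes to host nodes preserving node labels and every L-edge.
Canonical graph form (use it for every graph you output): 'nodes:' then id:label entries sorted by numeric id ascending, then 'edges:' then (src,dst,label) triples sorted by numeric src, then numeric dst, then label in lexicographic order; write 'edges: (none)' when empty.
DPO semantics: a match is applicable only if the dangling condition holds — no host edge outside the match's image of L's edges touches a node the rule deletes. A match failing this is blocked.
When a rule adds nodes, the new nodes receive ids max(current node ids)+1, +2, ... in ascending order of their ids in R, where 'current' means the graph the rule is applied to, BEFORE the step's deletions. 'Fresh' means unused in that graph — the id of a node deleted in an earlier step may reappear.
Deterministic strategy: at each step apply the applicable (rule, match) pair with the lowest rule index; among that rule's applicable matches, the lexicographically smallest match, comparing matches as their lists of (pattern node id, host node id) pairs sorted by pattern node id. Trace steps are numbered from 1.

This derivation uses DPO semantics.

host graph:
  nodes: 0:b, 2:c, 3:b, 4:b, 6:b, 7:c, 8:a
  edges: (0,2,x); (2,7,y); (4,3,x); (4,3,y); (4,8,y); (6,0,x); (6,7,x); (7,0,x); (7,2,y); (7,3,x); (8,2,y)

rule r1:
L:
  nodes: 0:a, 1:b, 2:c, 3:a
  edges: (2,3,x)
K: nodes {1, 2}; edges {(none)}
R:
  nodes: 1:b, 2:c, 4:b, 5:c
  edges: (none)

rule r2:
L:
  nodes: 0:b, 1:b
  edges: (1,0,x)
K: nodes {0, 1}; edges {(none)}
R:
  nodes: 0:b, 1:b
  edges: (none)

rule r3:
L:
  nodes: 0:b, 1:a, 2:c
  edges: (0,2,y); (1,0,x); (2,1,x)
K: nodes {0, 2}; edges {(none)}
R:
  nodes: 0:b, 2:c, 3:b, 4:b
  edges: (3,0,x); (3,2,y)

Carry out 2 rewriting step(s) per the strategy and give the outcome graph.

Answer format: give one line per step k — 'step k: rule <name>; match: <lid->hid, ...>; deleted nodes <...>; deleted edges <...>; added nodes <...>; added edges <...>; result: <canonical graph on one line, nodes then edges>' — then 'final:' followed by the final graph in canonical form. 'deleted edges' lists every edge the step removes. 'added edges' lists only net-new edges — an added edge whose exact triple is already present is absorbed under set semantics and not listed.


step 1: rule r2; match: 0->0, 1->6; deleted nodes (none); deleted edges (6,0,x); added nodes (none); added edges (none); result: nodes: 0:b, 2:c, 3:b, 4:b, 6:b, 7:c, 8:a edges: (0,2,x); (2,7,y); (4,3,x); (4,3,y); (4,8,y); (6,7,x); (7,0,x); (7,2,y); (7,3,x); (8,2,y)
step 2: rule r2; match: 0->3, 1->4; deleted nodes (none); deleted edges (4,3,x); added nodes (none); added edges (none); result: nodes: 0:b, 2:c, 3:b, 4:b, 6:b, 7:c, 8:a edges: (0,2,x); (2,7,y); (4,3,y); (4,8,y); (6,7,x); (7,0,x); (7,2,y); (7,3,x); (8,2,y)
final:
nodes: 0:b, 2:c, 3:b, 4:b, 6:b, 7:c, 8:a
edges: (0,2,x); (2,7,y); (4,3,y); (4,8,y); (6,7,x); (7,0,x); (7,2,y); (7,3,x); (8,2,y)


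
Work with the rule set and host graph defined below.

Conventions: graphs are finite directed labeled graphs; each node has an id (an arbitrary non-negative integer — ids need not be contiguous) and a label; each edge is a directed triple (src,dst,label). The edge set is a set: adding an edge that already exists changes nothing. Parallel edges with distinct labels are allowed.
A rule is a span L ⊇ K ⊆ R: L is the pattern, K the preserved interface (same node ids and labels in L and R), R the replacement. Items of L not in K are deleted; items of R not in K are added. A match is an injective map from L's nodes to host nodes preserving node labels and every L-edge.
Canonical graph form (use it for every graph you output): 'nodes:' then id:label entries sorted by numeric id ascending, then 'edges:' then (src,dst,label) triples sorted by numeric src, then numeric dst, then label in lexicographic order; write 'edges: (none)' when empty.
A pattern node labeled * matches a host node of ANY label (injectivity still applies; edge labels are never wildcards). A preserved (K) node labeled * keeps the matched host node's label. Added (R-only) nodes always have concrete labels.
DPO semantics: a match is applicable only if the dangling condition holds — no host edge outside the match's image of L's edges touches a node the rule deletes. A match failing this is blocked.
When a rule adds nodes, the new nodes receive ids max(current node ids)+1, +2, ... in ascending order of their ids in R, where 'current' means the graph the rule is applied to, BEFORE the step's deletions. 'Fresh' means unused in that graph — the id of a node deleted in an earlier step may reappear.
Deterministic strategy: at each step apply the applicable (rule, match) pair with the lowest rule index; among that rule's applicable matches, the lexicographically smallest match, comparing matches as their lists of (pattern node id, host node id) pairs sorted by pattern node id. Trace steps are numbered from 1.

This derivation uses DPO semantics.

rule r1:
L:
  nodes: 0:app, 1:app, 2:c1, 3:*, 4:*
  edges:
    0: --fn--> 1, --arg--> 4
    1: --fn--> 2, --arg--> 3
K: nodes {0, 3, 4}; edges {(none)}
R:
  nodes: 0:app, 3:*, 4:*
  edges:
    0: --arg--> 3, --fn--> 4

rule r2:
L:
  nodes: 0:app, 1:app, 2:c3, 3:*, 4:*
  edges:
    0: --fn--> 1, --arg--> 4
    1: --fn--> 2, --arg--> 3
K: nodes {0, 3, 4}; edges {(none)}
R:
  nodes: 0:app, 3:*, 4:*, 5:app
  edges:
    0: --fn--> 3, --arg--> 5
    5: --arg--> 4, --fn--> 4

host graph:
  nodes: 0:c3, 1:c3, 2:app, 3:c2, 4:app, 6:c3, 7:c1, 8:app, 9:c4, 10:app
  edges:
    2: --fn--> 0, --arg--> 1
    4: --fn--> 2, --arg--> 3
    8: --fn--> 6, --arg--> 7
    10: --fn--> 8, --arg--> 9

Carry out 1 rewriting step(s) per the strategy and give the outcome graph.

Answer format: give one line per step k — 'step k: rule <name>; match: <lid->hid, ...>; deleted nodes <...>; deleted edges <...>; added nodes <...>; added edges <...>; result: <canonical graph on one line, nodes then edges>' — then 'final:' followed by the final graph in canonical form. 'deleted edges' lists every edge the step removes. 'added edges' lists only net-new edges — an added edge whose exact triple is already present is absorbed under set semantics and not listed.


step 1: rule r2; match: 0->4, 1->2, 2->0, 3->1, 4->3; deleted nodes 0, 2; deleted edges (2,0,fn); (2,1,arg); (4,2,fn); (4,3,arg); added nodes 11; added edges (4,1,fn); (4,11,arg); (11,3,arg); (11,3,fn); result: nodes: 1:c3, 3:c2, 4:app, 6:c3, 7:c1, 8:app, 9:c4, 10:app, 11:app edges: (4,1,fn); (4,11,arg); (8,6,fn); (8,7,arg); (10,8,fn); (10,9,arg); (11,3,arg); (11,3,fn)
final:
nodes: 1:c3, 3:c2, 4:app, 6:c3, 7:c1, 8:app, 9:c4, 10:app, 11:app
edges: (4,1,fn); (4,11,arg); (8,6,fn); (8,7,arg); (10,8,fn); (10,9,arg); (11,3,arg); (11,3,fn)


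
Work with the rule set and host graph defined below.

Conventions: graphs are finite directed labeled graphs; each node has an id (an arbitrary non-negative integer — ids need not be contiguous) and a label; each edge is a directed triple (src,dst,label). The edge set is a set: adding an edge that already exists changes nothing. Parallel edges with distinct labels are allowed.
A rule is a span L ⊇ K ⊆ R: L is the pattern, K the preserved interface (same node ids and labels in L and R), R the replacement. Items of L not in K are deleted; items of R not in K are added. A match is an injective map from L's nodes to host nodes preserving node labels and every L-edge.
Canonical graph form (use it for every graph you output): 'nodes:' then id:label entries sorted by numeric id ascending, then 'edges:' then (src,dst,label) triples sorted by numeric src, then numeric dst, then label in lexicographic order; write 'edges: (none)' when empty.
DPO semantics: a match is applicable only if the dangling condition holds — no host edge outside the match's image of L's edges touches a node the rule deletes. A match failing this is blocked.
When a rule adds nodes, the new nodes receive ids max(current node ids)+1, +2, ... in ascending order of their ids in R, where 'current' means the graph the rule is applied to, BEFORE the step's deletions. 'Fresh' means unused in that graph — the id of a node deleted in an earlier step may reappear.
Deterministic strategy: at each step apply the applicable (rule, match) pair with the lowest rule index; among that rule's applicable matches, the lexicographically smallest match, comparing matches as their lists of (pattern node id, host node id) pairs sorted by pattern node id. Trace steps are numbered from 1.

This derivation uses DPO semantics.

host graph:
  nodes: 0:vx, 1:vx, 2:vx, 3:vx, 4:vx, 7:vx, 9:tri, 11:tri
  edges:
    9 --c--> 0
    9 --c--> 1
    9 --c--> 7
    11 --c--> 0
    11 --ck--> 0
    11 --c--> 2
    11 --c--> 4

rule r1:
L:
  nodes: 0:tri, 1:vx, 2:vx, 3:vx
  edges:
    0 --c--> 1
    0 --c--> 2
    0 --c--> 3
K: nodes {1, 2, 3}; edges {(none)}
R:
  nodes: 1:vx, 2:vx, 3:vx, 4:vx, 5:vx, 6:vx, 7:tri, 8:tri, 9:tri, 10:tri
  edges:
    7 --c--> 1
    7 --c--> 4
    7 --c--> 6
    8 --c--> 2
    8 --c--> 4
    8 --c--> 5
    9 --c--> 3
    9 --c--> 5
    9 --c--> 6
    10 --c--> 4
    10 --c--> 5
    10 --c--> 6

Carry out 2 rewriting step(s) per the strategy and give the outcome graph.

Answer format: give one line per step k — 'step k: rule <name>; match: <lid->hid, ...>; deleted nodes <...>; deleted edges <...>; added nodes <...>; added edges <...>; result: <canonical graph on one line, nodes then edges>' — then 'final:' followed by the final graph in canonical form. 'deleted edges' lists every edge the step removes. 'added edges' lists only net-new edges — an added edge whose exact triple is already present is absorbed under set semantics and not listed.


step 1: rule r1; match: 0->9, 1->0, 2->1, 3->7; deleted nodes 9; deleted edges (9,0,c); (9,1,c); (9,7,c); added nodes 12, 13, 14, 15, 16, 17, 18; added edges (15,0,c); (15,12,c); (15,14,c); (16,1,c); (16,12,c); (16,13,c); (17,7,c); (17,13,c); (17,14,c); (18,12,c); (18,13,c); (18,14,c); result: nodes: 0:vx, 1:vx, 2:vx, 3:vx, 4:vx, 7:vx, 11:tri, 12:vx, 13:vx, 14:vx, 15:tri, 16:tri, 17:tri, 18:tri edges: (11,0,c); (11,0,ck); (11,2,c); (11,4,c); (15,0,c); (15,12,c); (15,14,c); (16,1,c); (16,12,c); (16,13,c); (17,7,c); (17,13,c); (17,14,c); (18,12,c); (18,13,c); (18,14,c)
step 2: rule r1; match: 0->15, 1->0, 2->12, 3->14; deleted nodes 15; deleted edges (15,0,c); (15,12,c); (15,14,c); added nodes 19, 20, 21, 22, 23, 24, 25; added edges (22,0,c); (22,19,c); (22,21,c); (23,12,c); (23,19,c); (23,20,c); (24,14,c); (24,20,c); (24,21,c); (25,19,c); (25,20,c); (25,21,c); result: nodes: 0:vx, 1:vx, 2:vx, 3:vx, 4:vx, 7:vx, 11:tri, 12:vx, 13:vx, 14:vx, 16:tri, 17:tri, 18:tri, 19:vx, 20:vx, 21:vx, 22:tri, 23:tri, 24:tri, 25:tri edges: (11,0,c); (11,0,ck); (11,2,c); (11,4,c); (16,1,c); (16,12,c); (16,13,c); (17,7,c); (17,13,c); (17,14,c); (18,12,c); (18,13,c); (18,14,c); (22,0,c); (22,19,c); (22,21,c); (23,12,c); (23,19,c); (23,20,c); (24,14,c); (24,20,c); (24,21,c); (25,19,c); (25,20,c); (25,21,c)
final:
nodes: 0:vx, 1:vx, 2:vx, 3:vx, 4:vx, 7:vx, 11:tri, 12:vx, 13:vx, 14:vx, 16:tri, 17:tri, 18:tri, 19:vx, 20:vx, 21:vx, 22:tri, 23:tri, 24:tri, 25:tri
edges: (11,0,c); (11,0,ck); (11,2,c); (11,4,c); (16,1,c); (16,12,c); (16,13,c); (17,7,c); (17,13,c); (17,14,c); (18,12,c); (18,13,c); (18,14,c); (22,0,c); (22,19,c); (22,21,c); (23,12,c); (23,19,c); (23,20,c); (24,14,c); (24,20,c); (24,21,c); (25,19,c); (25,20,c); (25,21,c)


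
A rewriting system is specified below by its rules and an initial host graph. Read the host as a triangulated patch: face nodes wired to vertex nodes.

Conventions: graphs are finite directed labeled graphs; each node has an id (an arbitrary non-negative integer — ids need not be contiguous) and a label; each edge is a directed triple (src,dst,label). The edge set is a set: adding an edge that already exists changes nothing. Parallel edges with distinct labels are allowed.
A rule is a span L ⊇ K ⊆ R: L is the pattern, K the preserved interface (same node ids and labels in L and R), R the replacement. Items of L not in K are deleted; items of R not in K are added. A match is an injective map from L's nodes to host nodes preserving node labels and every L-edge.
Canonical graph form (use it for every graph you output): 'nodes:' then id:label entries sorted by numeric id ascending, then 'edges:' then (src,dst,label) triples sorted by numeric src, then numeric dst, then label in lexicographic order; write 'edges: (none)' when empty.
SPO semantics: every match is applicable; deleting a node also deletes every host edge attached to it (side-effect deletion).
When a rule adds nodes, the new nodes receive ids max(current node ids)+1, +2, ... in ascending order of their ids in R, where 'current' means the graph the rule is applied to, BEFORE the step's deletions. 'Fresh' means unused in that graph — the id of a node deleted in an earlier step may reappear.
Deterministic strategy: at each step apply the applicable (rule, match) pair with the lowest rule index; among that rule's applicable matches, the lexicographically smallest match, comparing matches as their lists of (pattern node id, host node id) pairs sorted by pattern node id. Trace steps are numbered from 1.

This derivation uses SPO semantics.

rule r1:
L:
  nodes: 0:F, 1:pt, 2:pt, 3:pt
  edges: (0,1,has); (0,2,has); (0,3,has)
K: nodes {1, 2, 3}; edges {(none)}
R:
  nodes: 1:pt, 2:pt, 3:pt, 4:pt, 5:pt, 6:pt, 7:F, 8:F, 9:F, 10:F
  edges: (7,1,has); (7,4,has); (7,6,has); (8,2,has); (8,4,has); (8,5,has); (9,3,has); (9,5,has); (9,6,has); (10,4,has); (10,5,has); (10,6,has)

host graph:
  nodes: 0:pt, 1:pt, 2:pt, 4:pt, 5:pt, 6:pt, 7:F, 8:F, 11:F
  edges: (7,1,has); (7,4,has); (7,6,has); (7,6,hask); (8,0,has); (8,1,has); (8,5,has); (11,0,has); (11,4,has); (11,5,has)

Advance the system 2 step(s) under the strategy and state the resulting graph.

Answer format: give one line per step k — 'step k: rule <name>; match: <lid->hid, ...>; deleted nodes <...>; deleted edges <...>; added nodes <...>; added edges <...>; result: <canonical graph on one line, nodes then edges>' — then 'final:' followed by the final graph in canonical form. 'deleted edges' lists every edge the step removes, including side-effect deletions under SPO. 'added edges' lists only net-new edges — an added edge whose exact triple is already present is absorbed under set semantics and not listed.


step 1: rule r1; match: 0->7, 1->1, 2->4, 3->6; deleted nodes 7; deleted edges (7,1,has); (7,4,has); (7,6,has); (7,6,hask); added nodes 12, 13, 14, 15, 16, 17, 18; added edges (15,1,has); (15,12,has); (15,14,has); (16,4,has); (16,12,has); (16,13,has); (17,6,has); (17,13,has); (17,14,has); (18,12,has); (18,13,has); (18,14,has); result: nodes: 0:pt, 1:pt, 2:pt, 4:pt, 5:pt, 6:pt, 8:F, 11:F, 12:pt, 13:pt, 14:pt, 15:F, 16:F, 17:F, 18:F edges: (8,0,has); (8,1,has); (8,5,has); (11,0,has); (11,4,has); (11,5,has); (15,1,has); (15,12,has); (15,14,has); (16,4,has); (16,12,has); (16,13,has); (17,6,has); (17,13,has); (17,14,has); (18,12,has); (18,13,has); (18,14,has)
step 2: rule r1; match: 0->8, 1->0, 2->1, 3->5; deleted nodes 8; deleted edges (8,0,has); (8,1,has); (8,5,has); added nodes 19, 20, 21, 22, 23, 24, 25; added edges (22,0,has); (22,19,has); (22,21,has); (23,1,has); (23,19,has); (23,20,has); (24,5,has); (24,20,has); (24,21,has); (25,19,has); (25,20,has); (25,21,has); result: nodes: 0:pt, 1:pt, 2:pt, 4:pt, 5:pt, 6:pt, 11:F, 12:pt, 13:pt, 14:pt, 15:F, 16:F, 17:F, 18:F, 19:pt, 20:pt, 21:pt, 22:F, 23:F, 24:F, 25:F edges: (11,0,has); (11,4,has); (11,5,has); (15,1,has); (15,12,has); (15,14,has); (16,4,has); (16,12,has); (16,13,has); (17,6,has); (17,13,has); (17,14,has); (18,12,has); (18,13,has); (18,14,has); (22,0,has); (22,19,has); (22,21,has); (23,1,has); (23,19,has); (23,20,has); (24,5,has); (24,20,has); (24,21,has); (25,19,has); (25,20,has); (25,21,has)
final:
nodes: 0:pt, 1:pt, 2:pt, 4:pt, 5:pt, 6:pt, 11:F, 12:pt, 13:pt, 14:pt, 15:F, 16:F, 17:F, 18:F, 19:pt, 20:pt, 21:pt, 22:F, 23:F, 24:F, 25:F
edges: (11,0,has); (11,4,has); (11,5,has); (15,1,has); (15,12,has); (15,14,has); (16,4,has); (16,12,has); (16,13,has); (17,6,has); (17,13,has); (17,14,has); (18,12,has); (18,13,has); (18,14,has); (22,0,has); (22,19,has); (22,21,has); (23,1,has); (23,19,has); (23,20,has); (24,5,has); (24,20,has); (24,21,has); (25,19,has); (25,20,has); (25,21,has)


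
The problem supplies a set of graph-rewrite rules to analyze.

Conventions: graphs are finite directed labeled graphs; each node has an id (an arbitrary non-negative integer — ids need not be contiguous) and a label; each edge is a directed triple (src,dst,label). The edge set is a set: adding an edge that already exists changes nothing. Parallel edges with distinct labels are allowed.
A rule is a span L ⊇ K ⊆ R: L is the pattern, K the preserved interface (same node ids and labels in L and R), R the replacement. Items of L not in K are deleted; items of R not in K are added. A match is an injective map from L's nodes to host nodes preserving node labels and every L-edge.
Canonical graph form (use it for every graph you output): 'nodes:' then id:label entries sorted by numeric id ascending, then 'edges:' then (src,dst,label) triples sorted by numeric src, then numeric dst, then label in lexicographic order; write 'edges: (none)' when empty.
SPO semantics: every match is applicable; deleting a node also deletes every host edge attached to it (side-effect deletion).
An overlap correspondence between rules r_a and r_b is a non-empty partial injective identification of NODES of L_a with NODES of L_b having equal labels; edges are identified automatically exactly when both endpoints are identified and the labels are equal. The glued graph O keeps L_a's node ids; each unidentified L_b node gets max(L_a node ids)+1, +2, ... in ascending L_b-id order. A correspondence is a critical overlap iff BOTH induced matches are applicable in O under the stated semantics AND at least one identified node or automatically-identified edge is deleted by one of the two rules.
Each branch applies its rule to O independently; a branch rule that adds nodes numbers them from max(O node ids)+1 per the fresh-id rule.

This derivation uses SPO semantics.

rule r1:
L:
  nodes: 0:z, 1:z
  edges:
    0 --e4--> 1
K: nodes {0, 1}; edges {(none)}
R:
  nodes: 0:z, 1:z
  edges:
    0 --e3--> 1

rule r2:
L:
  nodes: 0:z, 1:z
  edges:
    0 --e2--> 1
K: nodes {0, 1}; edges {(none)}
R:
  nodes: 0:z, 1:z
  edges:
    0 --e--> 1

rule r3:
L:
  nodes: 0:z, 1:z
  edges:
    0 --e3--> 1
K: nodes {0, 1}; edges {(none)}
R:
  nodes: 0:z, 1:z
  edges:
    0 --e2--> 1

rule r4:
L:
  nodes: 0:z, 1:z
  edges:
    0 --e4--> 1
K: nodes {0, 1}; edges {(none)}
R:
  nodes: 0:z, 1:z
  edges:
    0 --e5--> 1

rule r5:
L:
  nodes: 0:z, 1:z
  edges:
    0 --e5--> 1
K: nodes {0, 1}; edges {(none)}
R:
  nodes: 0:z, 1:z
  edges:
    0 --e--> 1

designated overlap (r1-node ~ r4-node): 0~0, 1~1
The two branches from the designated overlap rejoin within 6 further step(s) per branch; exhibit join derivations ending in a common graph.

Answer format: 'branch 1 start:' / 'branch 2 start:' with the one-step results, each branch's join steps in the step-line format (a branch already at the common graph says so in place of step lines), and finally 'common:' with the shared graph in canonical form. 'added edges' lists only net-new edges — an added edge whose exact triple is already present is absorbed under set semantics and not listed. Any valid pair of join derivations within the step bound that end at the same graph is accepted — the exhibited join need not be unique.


branch 1 start:
nodes: 0:z, 1:z
edges: (0,1,e3)
branch 2 start:
nodes: 0:z, 1:z
edges: (0,1,e5)
branch 1 step 1: rule r3; match: 0->0, 1->1; deleted nodes (none); deleted edges (0,1,e3); added nodes (none); added edges (0,1,e2); result: nodes: 0:z, 1:z edges: (0,1,e2)
branch 1 step 2: rule r2; match: 0->0, 1->1; deleted nodes (none); deleted edges (0,1,e2); added nodes (none); added edges (0,1,e); result: nodes: 0:z, 1:z edges: (0,1,e)
branch 2 step 1: rule r5; match: 0->0, 1->1; deleted nodes (none); deleted edges (0,1,e5); added nodes (none); added edges (0,1,e); result: nodes: 0:z, 1:z edges: (0,1,e)
common:
nodes: 0:z, 1:z
edges: (0,1,e)


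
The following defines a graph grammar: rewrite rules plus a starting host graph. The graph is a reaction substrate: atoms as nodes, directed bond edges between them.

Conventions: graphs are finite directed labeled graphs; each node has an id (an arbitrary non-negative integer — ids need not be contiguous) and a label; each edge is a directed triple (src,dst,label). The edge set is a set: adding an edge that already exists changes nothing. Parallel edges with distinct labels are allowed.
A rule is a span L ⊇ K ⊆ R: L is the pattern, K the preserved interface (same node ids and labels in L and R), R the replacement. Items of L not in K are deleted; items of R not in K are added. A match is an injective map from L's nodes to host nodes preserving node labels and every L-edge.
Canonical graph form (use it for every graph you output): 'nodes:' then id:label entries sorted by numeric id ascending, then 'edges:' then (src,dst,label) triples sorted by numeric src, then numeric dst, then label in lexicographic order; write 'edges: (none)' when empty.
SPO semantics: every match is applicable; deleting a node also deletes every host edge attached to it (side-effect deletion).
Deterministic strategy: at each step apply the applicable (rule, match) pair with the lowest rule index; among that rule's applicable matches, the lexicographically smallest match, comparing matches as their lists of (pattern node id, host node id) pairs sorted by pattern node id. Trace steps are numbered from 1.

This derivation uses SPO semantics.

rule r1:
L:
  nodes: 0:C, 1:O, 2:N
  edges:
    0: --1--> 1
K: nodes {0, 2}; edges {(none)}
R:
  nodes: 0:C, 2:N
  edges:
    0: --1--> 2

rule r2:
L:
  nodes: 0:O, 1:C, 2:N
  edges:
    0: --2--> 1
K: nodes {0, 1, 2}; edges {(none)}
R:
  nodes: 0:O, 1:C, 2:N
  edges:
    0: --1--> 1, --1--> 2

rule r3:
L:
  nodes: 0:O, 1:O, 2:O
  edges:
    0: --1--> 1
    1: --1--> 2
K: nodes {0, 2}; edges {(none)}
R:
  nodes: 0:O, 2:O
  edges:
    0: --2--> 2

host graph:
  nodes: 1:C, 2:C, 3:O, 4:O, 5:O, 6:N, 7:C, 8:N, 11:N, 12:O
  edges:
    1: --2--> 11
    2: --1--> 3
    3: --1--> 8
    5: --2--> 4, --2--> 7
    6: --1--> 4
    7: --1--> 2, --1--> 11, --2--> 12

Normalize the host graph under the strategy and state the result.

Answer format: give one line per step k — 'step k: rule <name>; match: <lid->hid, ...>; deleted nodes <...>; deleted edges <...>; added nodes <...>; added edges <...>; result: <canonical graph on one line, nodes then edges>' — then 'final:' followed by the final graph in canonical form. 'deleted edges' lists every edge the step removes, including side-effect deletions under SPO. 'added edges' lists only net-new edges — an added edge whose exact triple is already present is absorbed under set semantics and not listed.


step 1: rule r1; match: 0->2, 1->3, 2->6; deleted nodes 3; deleted edges (2,3,1); (3,8,1); added nodes (none); added edges (2,6,1); result: nodes: 1:C, 2:C, 4:O, 5:O, 6:N, 7:C, 8:N, 11:N, 12:O edges: (1,11,2); (2,6,1); (5,4,2); (5,7,2); (6,4,1); (7,2,1); (7,11,1); (7,12,2)
step 2: rule r2; match: 0->5, 1->7, 2->6; deleted nodes (none); deleted edges (5,7,2); added nodes (none); added edges (5,6,1); (5,7,1); result: nodes: 1:C, 2:C, 4:O, 5:O, 6:N, 7:C, 8:N, 11:N, 12:O edges: (1,11,2); (2,6,1); (5,4,2); (5,6,1); (5,7,1); (6,4,1); (7,2,1); (7,11,1); (7,12,2)
final:
nodes: 1:C, 2:C, 4:O, 5:O, 6:N, 7:C, 8:N, 11:N, 12:O
edges: (1,11,2); (2,6,1); (5,4,2); (5,6,1); (5,7,1); (6,4,1); (7,2,1); (7,11,1); (7,12,2)


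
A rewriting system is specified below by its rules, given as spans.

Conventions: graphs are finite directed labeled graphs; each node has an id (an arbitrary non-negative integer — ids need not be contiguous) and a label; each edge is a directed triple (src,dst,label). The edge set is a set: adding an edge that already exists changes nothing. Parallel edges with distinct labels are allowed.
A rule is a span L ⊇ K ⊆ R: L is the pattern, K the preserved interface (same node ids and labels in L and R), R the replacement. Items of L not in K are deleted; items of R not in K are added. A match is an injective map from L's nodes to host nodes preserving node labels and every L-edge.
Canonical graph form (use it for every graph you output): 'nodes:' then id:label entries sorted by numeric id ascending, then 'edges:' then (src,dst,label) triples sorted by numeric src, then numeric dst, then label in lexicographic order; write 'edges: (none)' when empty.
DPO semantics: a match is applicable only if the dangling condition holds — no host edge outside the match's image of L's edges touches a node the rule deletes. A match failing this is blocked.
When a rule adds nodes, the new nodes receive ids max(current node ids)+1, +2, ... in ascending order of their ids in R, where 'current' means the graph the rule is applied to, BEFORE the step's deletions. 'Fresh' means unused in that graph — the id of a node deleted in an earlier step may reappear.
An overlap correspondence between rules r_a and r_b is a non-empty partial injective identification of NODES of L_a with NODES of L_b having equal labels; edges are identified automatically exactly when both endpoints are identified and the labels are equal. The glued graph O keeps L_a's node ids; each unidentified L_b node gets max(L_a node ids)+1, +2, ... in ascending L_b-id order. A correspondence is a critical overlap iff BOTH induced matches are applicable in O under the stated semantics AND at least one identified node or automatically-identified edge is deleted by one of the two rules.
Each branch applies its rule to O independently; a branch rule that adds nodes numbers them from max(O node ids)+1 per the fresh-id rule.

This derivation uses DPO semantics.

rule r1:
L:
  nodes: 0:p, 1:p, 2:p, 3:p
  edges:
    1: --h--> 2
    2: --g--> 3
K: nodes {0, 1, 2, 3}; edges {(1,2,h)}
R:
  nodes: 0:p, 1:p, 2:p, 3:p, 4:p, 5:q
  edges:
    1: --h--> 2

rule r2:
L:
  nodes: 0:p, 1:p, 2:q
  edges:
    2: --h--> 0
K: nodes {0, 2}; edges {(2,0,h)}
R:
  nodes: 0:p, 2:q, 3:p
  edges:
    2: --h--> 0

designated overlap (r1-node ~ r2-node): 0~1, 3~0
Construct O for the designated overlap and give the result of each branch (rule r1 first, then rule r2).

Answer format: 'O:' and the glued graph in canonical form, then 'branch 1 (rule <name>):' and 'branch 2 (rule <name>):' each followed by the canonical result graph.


O:
nodes: 0:p, 1:p, 2:p, 3:p, 4:q
edges: (1,2,h); (2,3,g); (4,3,h)
branch 1 (rule r1):
nodes: 0:p, 1:p, 2:p, 3:p, 4:q, 5:p, 6:q
edges: (1,2,h); (4,3,h)
branch 2 (rule r2):
nodes: 1:p, 2:p, 3:p, 4:q, 5:p
edges: (1,2,h); (2,3,g); (4,3,h)


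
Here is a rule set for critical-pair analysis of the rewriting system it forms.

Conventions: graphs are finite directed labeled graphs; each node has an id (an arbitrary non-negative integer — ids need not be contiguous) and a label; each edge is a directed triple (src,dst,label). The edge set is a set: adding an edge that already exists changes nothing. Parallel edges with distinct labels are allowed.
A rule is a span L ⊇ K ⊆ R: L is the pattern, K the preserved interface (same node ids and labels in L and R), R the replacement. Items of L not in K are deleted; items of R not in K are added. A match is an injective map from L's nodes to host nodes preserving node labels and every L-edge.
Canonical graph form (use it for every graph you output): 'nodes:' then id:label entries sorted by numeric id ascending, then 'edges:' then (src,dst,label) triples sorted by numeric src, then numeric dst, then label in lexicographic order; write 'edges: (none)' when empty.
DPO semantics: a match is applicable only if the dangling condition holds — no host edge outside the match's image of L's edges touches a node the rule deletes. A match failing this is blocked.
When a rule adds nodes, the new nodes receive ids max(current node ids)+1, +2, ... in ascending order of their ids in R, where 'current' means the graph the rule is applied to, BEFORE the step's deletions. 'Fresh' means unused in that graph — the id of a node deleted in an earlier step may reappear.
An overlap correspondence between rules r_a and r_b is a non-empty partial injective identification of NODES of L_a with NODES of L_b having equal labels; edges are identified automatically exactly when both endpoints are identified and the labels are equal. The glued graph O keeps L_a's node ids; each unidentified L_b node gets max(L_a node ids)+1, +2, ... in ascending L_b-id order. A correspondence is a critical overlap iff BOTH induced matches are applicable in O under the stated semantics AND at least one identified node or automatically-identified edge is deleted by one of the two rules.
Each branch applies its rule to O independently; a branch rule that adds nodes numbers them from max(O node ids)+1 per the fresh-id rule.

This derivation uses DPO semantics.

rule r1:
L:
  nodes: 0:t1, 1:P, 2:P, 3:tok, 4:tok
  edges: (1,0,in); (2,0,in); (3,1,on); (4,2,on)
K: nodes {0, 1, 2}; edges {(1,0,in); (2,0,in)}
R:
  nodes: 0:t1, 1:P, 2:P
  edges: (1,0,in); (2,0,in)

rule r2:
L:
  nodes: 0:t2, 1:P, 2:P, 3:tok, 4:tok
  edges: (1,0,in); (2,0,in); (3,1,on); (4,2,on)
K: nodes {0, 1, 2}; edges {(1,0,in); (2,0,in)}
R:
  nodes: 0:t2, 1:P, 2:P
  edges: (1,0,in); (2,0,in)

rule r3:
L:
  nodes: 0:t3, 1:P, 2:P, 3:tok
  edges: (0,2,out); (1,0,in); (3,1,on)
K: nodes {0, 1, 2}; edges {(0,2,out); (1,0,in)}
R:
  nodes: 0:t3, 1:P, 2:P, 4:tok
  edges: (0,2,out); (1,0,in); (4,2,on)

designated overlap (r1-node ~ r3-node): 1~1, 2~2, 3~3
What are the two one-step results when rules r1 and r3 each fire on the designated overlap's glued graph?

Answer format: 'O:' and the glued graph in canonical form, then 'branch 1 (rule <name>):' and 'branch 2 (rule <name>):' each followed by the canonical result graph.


O:
nodes: 0:t1, 1:P, 2:P, 3:tok, 4:tok, 5:t3
edges: (1,0,in); (1,5,in); (2,0,in); (3,1,on); (4,2,on); (5,2,out)
branch 1 (rule r1):
nodes: 0:t1, 1:P, 2:P, 5:t3
edges: (1,0,in); (1,5,in); (2,0,in); (5,2,out)
branch 2 (rule r3):
nodes: 0:t1, 1:P, 2:P, 4:tok, 5:t3, 6:tok
edges: (1,0,in); (1,5,in); (2,0,in); (4,2,on); (5,2,out); (6,2,on)


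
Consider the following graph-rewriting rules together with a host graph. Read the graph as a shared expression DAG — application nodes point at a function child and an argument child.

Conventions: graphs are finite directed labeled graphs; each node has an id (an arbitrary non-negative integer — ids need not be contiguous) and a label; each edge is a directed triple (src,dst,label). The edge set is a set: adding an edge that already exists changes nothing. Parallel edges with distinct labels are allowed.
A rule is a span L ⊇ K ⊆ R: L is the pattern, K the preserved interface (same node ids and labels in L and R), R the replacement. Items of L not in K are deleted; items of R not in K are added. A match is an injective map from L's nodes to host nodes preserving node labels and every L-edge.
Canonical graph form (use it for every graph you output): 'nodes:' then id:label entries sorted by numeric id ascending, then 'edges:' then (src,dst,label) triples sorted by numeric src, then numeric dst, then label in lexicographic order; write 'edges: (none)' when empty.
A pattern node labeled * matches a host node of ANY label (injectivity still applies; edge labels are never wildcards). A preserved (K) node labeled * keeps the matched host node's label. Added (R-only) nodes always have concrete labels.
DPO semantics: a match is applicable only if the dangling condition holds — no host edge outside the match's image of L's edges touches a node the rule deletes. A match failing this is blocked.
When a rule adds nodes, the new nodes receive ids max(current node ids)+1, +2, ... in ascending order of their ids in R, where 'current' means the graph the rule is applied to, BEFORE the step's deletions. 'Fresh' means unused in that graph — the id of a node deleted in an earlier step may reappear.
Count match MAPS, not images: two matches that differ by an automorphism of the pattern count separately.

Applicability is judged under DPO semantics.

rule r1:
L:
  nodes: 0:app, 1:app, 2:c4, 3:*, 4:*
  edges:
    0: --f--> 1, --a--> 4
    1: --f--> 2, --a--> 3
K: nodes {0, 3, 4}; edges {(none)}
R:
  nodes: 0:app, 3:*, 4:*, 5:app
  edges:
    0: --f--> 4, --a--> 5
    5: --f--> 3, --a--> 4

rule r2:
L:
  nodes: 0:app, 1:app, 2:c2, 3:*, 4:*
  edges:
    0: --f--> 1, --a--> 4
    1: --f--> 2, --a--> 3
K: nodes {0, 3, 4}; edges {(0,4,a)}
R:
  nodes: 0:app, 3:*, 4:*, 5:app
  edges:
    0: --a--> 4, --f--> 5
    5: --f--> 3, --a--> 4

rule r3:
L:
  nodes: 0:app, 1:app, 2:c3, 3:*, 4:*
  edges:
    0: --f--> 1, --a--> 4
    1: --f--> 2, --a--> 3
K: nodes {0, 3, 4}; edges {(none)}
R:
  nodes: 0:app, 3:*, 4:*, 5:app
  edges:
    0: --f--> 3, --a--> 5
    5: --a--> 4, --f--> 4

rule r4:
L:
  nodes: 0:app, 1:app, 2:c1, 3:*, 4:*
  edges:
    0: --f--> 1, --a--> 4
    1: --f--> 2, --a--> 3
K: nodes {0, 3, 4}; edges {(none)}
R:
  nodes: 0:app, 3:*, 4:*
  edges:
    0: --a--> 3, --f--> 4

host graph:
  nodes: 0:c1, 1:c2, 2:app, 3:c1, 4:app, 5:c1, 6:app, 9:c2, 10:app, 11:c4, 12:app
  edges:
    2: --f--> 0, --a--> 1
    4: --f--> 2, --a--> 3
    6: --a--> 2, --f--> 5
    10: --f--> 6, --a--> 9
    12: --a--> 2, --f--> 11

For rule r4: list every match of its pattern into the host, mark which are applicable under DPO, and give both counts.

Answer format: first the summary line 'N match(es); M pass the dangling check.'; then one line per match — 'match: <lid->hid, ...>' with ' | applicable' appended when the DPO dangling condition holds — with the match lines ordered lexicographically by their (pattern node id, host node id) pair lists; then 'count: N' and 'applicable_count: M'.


2 match(es); 1 pass the dangling check.
match: 0->4, 1->2, 2->0, 3->1, 4->3
match: 0->10, 1->6, 2->5, 3->2, 4->9 | applicable
count: 2
applicable_count: 1


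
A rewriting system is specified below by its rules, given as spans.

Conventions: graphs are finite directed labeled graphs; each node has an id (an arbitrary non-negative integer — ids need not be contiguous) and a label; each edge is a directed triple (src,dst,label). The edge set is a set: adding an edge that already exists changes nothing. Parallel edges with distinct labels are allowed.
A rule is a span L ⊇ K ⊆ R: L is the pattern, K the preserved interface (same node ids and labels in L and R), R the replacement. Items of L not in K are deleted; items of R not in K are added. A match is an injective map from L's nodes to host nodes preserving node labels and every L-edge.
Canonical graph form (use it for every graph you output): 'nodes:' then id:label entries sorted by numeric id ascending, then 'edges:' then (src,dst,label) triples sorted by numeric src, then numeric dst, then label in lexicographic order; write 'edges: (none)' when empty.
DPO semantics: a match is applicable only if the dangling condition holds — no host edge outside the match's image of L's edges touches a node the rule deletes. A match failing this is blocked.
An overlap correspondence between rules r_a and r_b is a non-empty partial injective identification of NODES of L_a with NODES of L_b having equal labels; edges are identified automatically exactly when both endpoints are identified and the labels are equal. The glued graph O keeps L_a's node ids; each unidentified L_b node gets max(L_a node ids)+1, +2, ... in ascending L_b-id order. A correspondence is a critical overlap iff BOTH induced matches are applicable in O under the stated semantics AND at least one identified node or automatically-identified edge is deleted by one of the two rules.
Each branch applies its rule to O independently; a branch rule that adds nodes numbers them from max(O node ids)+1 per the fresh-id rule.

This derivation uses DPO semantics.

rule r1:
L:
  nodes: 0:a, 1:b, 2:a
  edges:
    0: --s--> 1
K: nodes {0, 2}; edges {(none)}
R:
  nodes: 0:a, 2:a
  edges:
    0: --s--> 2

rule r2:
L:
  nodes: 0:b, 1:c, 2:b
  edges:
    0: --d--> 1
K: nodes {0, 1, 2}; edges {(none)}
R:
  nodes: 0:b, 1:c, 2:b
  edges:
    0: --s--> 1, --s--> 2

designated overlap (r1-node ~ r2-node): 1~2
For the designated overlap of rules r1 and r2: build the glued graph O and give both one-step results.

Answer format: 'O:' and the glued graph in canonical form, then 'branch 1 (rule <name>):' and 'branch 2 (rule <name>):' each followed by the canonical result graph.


O:
nodes: 0:a, 1:b, 2:a, 3:b, 4:c
edges: (0,1,s); (3,4,d)
branch 1 (rule r1):
nodes: 0:a, 2:a, 3:b, 4:c
edges: (0,2,s); (3,4,d)
branch 2 (rule r2):
nodes: 0:a, 1:b, 2:a, 3:b, 4:c
edges: (0,1,s); (3,1,s); (3,4,s)


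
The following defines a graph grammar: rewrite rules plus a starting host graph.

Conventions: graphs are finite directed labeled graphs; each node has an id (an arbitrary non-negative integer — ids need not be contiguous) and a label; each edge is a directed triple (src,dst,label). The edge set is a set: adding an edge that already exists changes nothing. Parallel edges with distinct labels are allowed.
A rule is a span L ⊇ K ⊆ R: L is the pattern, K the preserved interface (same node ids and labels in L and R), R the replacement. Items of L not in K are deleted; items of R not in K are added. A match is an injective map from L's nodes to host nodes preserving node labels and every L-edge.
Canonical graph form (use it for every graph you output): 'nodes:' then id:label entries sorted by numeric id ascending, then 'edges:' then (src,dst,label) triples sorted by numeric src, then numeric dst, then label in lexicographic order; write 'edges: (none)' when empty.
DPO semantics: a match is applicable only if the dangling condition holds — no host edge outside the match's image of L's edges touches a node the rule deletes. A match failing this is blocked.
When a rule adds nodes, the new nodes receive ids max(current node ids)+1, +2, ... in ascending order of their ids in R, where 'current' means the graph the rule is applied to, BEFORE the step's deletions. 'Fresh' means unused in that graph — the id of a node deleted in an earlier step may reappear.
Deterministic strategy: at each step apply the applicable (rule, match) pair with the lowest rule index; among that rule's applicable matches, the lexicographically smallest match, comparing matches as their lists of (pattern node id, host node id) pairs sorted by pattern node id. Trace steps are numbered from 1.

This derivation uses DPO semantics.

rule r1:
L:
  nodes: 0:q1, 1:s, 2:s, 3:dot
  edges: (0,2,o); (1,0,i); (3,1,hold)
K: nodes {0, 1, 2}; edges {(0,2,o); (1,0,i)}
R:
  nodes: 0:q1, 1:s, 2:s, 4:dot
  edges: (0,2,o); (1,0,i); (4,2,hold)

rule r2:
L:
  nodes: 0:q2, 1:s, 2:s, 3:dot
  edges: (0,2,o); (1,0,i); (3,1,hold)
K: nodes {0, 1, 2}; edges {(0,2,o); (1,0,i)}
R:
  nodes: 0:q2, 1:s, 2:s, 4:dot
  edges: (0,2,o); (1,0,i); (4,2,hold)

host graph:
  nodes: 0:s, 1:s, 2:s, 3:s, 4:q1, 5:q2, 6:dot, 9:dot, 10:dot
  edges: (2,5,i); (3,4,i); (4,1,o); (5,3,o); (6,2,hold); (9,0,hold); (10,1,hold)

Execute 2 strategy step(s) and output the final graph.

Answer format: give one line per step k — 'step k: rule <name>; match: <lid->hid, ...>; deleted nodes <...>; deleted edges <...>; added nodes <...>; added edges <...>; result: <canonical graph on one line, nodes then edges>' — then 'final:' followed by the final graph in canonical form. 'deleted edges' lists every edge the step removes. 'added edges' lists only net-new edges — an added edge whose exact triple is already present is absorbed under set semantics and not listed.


step 1: rule r2; match: 0->5, 1->2, 2->3, 3->6; deleted nodes 6; deleted edges (6,2,hold); added nodes 11; added edges (11,3,hold); result: nodes: 0:s, 1:s, 2:s, 3:s, 4:q1, 5:q2, 9:dot, 10:dot, 11:dot edges: (2,5,i); (3,4,i); (4,1,o); (5,3,o); (9,0,hold); (10,1,hold); (11,3,hold)
step 2: rule r1; match: 0->4, 1->3, 2->1, 3->11; deleted nodes 11; deleted edges (11,3,hold); added nodes 12; added edges (12,1,hold); result: nodes: 0:s, 1:s, 2:s, 3:s, 4:q1, 5:q2, 9:dot, 10:dot, 12:dot edges: (2,5,i); (3,4,i); (4,1,o); (5,3,o); (9,0,hold); (10,1,hold); (12,1,hold)
final:
nodes: 0:s, 1:s, 2:s, 3:s, 4:q1, 5:q2, 9:dot, 10:dot, 12:dot
edges: (2,5,i); (3,4,i); (4,1,o); (5,3,o); (9,0,hold); (10,1,hold); (12,1,hold)
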